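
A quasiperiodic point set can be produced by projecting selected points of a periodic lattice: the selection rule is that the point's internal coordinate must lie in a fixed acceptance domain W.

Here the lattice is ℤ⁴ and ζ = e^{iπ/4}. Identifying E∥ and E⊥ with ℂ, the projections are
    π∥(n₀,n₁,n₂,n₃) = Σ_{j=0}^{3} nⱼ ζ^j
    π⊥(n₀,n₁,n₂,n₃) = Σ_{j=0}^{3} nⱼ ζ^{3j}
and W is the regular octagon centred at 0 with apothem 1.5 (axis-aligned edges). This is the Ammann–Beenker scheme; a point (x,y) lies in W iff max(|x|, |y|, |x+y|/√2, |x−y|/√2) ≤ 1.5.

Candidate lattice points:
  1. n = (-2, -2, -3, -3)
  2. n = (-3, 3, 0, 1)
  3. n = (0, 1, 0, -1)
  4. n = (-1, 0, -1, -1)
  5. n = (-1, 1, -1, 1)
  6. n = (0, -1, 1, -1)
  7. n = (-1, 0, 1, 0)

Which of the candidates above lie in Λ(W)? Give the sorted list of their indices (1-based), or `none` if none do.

With ζ = e^{iπ/4} the internal vectors are ζ^0,ζ^3,ζ^6,ζ^9.
#1 (-2, -2, -3, -3): internal (-2.70711, -0.53553); octagon support 2.70711 vs apothem 1.5 → ∉ W
#2 (-3, 3, 0, 1): internal (-4.41421, 2.82843); octagon support 5.12132 vs apothem 1.5 → ∉ W
#3 (0, 1, 0, -1): internal (-1.41421, 0.00000); octagon support 1.41421 vs apothem 1.5 → ∈ W
#4 (-1, 0, -1, -1): internal (-1.70711, 0.29289); octagon support 1.70711 vs apothem 1.5 → ∉ W
#5 (-1, 1, -1, 1): internal (-1.00000, 2.41421); octagon support 2.41421 vs apothem 1.5 → ∉ W
#6 (0, -1, 1, -1): internal (0.00000, -2.41421); octagon support 2.41421 vs apothem 1.5 → ∉ W
#7 (-1, 0, 1, 0): internal (-1.00000, -1.00000); octagon support 1.41421 vs apothem 1.5 → ∈ W

3, 7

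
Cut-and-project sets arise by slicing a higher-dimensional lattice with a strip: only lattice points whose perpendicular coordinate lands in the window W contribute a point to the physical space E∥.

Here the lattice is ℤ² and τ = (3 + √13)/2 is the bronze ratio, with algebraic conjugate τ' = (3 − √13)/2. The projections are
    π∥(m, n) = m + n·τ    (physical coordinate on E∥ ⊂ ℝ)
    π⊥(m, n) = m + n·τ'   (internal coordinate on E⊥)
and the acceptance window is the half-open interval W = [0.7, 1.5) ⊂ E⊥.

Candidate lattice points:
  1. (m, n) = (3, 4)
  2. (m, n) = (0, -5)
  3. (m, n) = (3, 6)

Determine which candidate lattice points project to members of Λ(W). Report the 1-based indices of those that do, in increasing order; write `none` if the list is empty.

3

Compute τ' = (3−√13)/2 = -0.302776, so π⊥(m,n) = m -0.302776·n.
candidate 1: (m,n)=(3,4) → π∥ = 3+4·τ ≈ 16.211103, π⊥ = 3+4·τ' ≈ 1.788897 ∉ [0.7, 1.5) ⇒ out
candidate 2: (m,n)=(0,-5) → π∥ = 0-5·τ ≈ -16.513878, π⊥ = 0-5·τ' ≈ 1.513878 ∉ [0.7, 1.5) ⇒ out
candidate 3: (m,n)=(3,6) → π∥ = 3+6·τ ≈ 22.816654, π⊥ = 3+6·τ' ≈ 1.183346 ∈ [0.7, 1.5) ⇒ IN Λ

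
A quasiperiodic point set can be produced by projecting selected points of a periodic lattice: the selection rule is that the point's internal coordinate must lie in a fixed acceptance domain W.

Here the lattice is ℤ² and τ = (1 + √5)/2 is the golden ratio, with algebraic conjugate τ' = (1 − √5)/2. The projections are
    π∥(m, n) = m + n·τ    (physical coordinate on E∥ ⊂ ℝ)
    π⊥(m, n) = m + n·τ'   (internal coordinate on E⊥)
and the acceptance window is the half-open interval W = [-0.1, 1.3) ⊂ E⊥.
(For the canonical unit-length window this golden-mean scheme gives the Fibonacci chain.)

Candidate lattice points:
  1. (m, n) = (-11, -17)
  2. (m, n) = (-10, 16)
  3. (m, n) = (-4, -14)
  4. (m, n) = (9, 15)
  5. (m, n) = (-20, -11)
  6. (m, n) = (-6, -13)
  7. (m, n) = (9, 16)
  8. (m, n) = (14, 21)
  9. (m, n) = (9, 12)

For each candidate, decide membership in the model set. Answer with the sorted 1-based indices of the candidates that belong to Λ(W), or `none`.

8

Numerically τ ≈ 1.6180 and τ' = −1/τ ≈ -0.6180.
candidate 1: (m,n)=(-11,-17) → π∥ = -11-17·τ ≈ -38.5066, π⊥ = -11-17·τ' ≈ -0.4934 ∉ [-0.1, 1.3) ⇒ out
candidate 2: (m,n)=(-10,16) → π∥ = -10+16·τ ≈ 15.8885, π⊥ = -10+16·τ' ≈ -19.8885 ∉ [-0.1, 1.3) ⇒ out
candidate 3: (m,n)=(-4,-14) → π∥ = -4-14·τ ≈ -26.6525, π⊥ = -4-14·τ' ≈ 4.6525 ∉ [-0.1, 1.3) ⇒ out
candidate 4: (m,n)=(9,15) → π∥ = 9+15·τ ≈ 33.2705, π⊥ = 9+15·τ' ≈ -0.2705 ∉ [-0.1, 1.3) ⇒ out
candidate 5: (m,n)=(-20,-11) → π∥ = -20-11·τ ≈ -37.7984, π⊥ = -20-11·τ' ≈ -13.2016 ∉ [-0.1, 1.3) ⇒ out
candidate 6: (m,n)=(-6,-13) → π∥ = -6-13·τ ≈ -27.0344, π⊥ = -6-13·τ' ≈ 2.0344 ∉ [-0.1, 1.3) ⇒ out
candidate 7: (m,n)=(9,16) → π∥ = 9+16·τ ≈ 34.8885, π⊥ = 9+16·τ' ≈ -0.8885 ∉ [-0.1, 1.3) ⇒ out
candidate 8: (m,n)=(14,21) → π∥ = 14+21·τ ≈ 47.9787, π⊥ = 14+21·τ' ≈ 1.0213 ∈ [-0.1, 1.3) ⇒ IN Λ
candidate 9: (m,n)=(9,12) → π∥ = 9+12·τ ≈ 28.4164, π⊥ = 9+12·τ' ≈ 1.5836 ∉ [-0.1, 1.3) ⇒ out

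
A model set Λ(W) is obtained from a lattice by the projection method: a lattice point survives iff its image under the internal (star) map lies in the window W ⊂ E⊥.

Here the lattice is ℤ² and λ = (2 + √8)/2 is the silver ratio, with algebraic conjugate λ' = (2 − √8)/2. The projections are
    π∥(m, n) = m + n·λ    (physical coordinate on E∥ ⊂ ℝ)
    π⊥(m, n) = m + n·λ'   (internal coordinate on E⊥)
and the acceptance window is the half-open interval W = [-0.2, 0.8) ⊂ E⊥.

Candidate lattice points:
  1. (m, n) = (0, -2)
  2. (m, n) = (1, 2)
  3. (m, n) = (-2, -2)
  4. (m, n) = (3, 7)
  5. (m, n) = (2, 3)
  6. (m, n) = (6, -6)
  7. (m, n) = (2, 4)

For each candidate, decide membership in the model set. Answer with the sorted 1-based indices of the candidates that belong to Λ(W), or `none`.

2, 4, 5, 7

λ' = (2−√8)/2 ≈ -0.41421.
[1] lift (0,-2): star map gives 0.82843; window check -0.2 ≤ 0.82843 < 0.8 is false → out
[2] lift (1,2): star map gives 0.17157; window check -0.2 ≤ 0.17157 < 0.8 is true → IN Λ
[3] lift (-2,-2): star map gives -1.17157; window check -0.2 ≤ -1.17157 < 0.8 is false → out
[4] lift (3,7): star map gives 0.10051; window check -0.2 ≤ 0.10051 < 0.8 is true → IN Λ
[5] lift (2,3): star map gives 0.75736; window check -0.2 ≤ 0.75736 < 0.8 is true → IN Λ
[6] lift (6,-6): star map gives 8.48528; window check -0.2 ≤ 8.48528 < 0.8 is false → out
[7] lift (2,4): star map gives 0.34315; window check -0.2 ≤ 0.34315 < 0.8 is true → IN Λ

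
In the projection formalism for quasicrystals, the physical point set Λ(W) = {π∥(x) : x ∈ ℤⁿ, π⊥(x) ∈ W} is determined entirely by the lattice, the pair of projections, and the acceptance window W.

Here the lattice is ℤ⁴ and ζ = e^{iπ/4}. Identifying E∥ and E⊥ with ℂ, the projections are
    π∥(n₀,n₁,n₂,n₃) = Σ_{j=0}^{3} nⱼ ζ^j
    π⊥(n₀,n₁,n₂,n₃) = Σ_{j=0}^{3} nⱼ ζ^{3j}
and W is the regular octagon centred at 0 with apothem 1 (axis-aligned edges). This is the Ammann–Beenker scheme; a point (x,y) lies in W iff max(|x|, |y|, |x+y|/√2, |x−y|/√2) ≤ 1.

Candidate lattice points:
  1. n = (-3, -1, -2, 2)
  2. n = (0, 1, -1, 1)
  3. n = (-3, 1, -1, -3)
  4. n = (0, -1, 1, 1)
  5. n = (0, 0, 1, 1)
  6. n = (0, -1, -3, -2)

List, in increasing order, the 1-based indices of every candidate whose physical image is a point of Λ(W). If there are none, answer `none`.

5

π⊥(n) = n₀ + n₁ζ³ + n₂ζ⁶ + n₃ζ⁹ where ζ = e^{iπ/4}.
#1 (-3, -1, -2, 2): internal (-0.878680, 2.707107); octagon support 2.707107 vs apothem 1 → ∉ W
#2 (0, 1, -1, 1): internal (0.000000, 2.414214); octagon support 2.414214 vs apothem 1 → ∉ W
#3 (-3, 1, -1, -3): internal (-5.828427, -0.414214); octagon support 5.828427 vs apothem 1 → ∉ W
#4 (0, -1, 1, 1): internal (1.414214, -1.000000); octagon support 1.707107 vs apothem 1 → ∉ W
#5 (0, 0, 1, 1): internal (0.707107, -0.292893); octagon support 0.707107 vs apothem 1 → ∈ W
#6 (0, -1, -3, -2): internal (-0.707107, 0.878680); octagon support 1.121320 vs apothem 1 → ∉ W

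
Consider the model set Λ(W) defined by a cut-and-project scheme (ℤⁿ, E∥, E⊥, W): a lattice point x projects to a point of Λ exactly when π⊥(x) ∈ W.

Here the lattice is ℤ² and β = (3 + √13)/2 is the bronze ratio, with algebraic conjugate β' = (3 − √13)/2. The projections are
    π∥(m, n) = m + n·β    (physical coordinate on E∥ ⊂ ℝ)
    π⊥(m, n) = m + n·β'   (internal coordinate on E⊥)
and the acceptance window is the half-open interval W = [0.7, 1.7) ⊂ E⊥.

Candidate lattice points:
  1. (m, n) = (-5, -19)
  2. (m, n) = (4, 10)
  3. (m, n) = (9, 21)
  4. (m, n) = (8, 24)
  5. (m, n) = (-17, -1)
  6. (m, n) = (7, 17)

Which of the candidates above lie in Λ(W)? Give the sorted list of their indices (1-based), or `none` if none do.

1, 2, 4

β' = (3−√13)/2 ≈ -0.302776.
#1 (-5,-19): internal coord -5 + (-19)·β' = +0.752737; +0.752737 ∈ [0.7, 1.7) → IN Λ
#2 (4,10): internal coord 4 + (10)·β' = +0.972244; +0.972244 ∈ [0.7, 1.7) → IN Λ
#3 (9,21): internal coord 9 + (21)·β' = +2.641712; +2.641712 ∉ [0.7, 1.7) → out
#4 (8,24): internal coord 8 + (24)·β' = +0.733385; +0.733385 ∈ [0.7, 1.7) → IN Λ
#5 (-17,-1): internal coord -17 + (-1)·β' = -16.697224; -16.697224 ∉ [0.7, 1.7) → out
#6 (7,17): internal coord 7 + (17)·β' = +1.852814; +1.852814 ∉ [0.7, 1.7) → out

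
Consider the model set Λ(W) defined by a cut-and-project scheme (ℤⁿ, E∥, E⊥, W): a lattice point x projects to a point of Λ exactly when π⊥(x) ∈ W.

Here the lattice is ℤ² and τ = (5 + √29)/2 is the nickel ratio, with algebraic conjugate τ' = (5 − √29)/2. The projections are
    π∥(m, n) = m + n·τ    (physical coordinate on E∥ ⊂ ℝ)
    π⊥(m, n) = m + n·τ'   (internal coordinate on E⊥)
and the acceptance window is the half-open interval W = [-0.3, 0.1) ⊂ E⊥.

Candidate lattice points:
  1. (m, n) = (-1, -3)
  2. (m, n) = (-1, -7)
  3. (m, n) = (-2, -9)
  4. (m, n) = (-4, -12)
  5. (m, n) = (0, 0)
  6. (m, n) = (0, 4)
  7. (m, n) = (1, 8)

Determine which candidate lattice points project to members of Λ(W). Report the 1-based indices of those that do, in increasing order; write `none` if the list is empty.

3, 5

Compute τ' = (5−√29)/2 = -0.19258, so π⊥(m,n) = m -0.19258·n.
[1] lift (-1,-3): star map gives -0.42225; window check -0.3 ≤ -0.42225 < 0.1 is false → out
[2] lift (-1,-7): star map gives 0.34808; window check -0.3 ≤ 0.34808 < 0.1 is false → out
[3] lift (-2,-9): star map gives -0.26676; window check -0.3 ≤ -0.26676 < 0.1 is true → IN Λ
[4] lift (-4,-12): star map gives -1.68901; window check -0.3 ≤ -1.68901 < 0.1 is false → out
[5] lift (0,0): star map gives 0.00000; window check -0.3 ≤ 0.00000 < 0.1 is true → IN Λ
[6] lift (0,4): star map gives -0.77033; window check -0.3 ≤ -0.77033 < 0.1 is false → out
[7] lift (1,8): star map gives -0.54066; window check -0.3 ≤ -0.54066 < 0.1 is false → out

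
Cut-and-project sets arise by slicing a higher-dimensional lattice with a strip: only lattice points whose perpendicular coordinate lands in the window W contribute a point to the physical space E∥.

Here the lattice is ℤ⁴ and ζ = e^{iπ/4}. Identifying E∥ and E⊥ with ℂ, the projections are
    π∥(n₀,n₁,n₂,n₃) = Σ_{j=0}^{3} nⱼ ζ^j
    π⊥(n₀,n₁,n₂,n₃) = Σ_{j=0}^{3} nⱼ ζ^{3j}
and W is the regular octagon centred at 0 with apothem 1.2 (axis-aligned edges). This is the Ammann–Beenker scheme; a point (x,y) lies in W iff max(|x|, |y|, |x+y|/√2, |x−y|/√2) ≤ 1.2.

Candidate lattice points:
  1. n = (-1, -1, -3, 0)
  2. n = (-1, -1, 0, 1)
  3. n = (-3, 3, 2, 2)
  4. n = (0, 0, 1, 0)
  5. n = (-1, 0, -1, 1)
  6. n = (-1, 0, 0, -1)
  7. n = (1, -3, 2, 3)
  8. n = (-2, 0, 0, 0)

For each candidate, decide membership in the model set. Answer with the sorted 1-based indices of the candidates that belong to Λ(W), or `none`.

π⊥(n) = n₀ + n₁ζ³ + n₂ζ⁶ + n₃ζ⁹ where ζ = e^{iπ/4}.
candidate 1: n = (-1, -1, -3, 0) → π⊥ ≈ (-0.292893, +2.292893); max(|x|,|y|,|x±y|/√2) = 2.292893 > 1.2 ⇒ ∉ W
candidate 2: n = (-1, -1, 0, 1) → π⊥ ≈ (+0.414214, +0.000000); max(|x|,|y|,|x±y|/√2) = 0.414214 ≤ 1.2 ⇒ ∈ W
candidate 3: n = (-3, 3, 2, 2) → π⊥ ≈ (-3.707107, +1.535534); max(|x|,|y|,|x±y|/√2) = 3.707107 > 1.2 ⇒ ∉ W
candidate 4: n = (0, 0, 1, 0) → π⊥ ≈ (+0.000000, -1.000000); max(|x|,|y|,|x±y|/√2) = 1.000000 ≤ 1.2 ⇒ ∈ W
candidate 5: n = (-1, 0, -1, 1) → π⊥ ≈ (-0.292893, +1.707107); max(|x|,|y|,|x±y|/√2) = 1.707107 > 1.2 ⇒ ∉ W
candidate 6: n = (-1, 0, 0, -1) → π⊥ ≈ (-1.707107, -0.707107); max(|x|,|y|,|x±y|/√2) = 1.707107 > 1.2 ⇒ ∉ W
candidate 7: n = (1, -3, 2, 3) → π⊥ ≈ (+5.242641, -2.000000); max(|x|,|y|,|x±y|/√2) = 5.242641 > 1.2 ⇒ ∉ W
candidate 8: n = (-2, 0, 0, 0) → π⊥ ≈ (-2.000000, +0.000000); max(|x|,|y|,|x±y|/√2) = 2.000000 > 1.2 ⇒ ∉ W

2, 4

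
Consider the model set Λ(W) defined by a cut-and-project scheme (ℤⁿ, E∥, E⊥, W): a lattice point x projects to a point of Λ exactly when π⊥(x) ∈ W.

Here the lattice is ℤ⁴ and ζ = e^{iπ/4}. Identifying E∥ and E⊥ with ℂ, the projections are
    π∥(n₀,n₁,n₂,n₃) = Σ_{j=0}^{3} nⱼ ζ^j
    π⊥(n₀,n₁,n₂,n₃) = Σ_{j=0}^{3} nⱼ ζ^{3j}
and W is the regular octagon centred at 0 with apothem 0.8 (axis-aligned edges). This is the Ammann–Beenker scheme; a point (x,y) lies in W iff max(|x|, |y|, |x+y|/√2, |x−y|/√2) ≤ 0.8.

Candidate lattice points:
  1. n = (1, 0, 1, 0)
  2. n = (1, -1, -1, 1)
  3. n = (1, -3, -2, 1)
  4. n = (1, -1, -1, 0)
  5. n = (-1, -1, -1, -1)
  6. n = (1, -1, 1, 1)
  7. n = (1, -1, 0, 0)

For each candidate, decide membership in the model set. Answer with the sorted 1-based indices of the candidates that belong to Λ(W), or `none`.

Internal map: ζ^{3j} for j=0..3 gives (1,0), (−√2/2,√2/2), (0,−1), (√2/2,√2/2).
candidate 1: n = (1, 0, 1, 0) → π⊥ ≈ (+1.0000, -1.0000); max(|x|,|y|,|x±y|/√2) = 1.4142 > 0.8 ⇒ ∉ W
candidate 2: n = (1, -1, -1, 1) → π⊥ ≈ (+2.4142, +1.0000); max(|x|,|y|,|x±y|/√2) = 2.4142 > 0.8 ⇒ ∉ W
candidate 3: n = (1, -3, -2, 1) → π⊥ ≈ (+3.8284, +0.5858); max(|x|,|y|,|x±y|/√2) = 3.8284 > 0.8 ⇒ ∉ W
candidate 4: n = (1, -1, -1, 0) → π⊥ ≈ (+1.7071, +0.2929); max(|x|,|y|,|x±y|/√2) = 1.7071 > 0.8 ⇒ ∉ W
candidate 5: n = (-1, -1, -1, -1) → π⊥ ≈ (-1.0000, -0.4142); max(|x|,|y|,|x±y|/√2) = 1.0000 > 0.8 ⇒ ∉ W
candidate 6: n = (1, -1, 1, 1) → π⊥ ≈ (+2.4142, -1.0000); max(|x|,|y|,|x±y|/√2) = 2.4142 > 0.8 ⇒ ∉ W
candidate 7: n = (1, -1, 0, 0) → π⊥ ≈ (+1.7071, -0.7071); max(|x|,|y|,|x±y|/√2) = 1.7071 > 0.8 ⇒ ∉ W

none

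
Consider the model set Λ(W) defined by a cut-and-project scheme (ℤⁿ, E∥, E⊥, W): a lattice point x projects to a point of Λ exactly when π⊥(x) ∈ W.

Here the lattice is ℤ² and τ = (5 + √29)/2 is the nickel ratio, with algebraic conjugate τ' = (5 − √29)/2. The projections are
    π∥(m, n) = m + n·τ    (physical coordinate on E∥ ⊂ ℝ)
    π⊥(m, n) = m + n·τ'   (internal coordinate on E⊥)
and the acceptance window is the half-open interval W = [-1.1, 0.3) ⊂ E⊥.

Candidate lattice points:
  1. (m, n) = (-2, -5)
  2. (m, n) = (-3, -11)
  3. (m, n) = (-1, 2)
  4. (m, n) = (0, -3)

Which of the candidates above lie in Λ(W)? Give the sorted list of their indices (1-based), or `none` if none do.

τ' = (5−√29)/2 ≈ -0.19258.
[1] lift (-2,-5): star map gives -1.03709; window check -1.1 ≤ -1.03709 < 0.3 is true → IN Λ
[2] lift (-3,-11): star map gives -0.88159; window check -1.1 ≤ -0.88159 < 0.3 is true → IN Λ
[3] lift (-1,2): star map gives -1.38516; window check -1.1 ≤ -1.38516 < 0.3 is false → out
[4] lift (0,-3): star map gives 0.57775; window check -1.1 ≤ 0.57775 < 0.3 is false → out

1, 2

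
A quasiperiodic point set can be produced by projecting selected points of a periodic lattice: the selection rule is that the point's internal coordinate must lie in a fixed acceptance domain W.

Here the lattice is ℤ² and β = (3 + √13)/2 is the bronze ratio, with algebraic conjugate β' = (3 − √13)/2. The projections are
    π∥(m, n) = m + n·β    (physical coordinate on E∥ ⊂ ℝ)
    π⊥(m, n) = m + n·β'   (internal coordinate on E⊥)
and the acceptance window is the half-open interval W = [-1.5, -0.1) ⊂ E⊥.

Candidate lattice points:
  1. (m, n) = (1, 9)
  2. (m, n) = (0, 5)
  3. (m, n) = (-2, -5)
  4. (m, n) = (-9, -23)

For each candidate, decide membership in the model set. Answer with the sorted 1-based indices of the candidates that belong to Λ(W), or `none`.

3

Compute β' = (3−√13)/2 = -0.302776, so π⊥(m,n) = m -0.302776·n.
candidate 1: (m,n)=(1,9) → π∥ = 1+9·β ≈ 30.724981, π⊥ = 1+9·β' ≈ -1.724981 ∉ [-1.5, -0.1) ⇒ out
candidate 2: (m,n)=(0,5) → π∥ = 0+5·β ≈ 16.513878, π⊥ = 0+5·β' ≈ -1.513878 ∉ [-1.5, -0.1) ⇒ out
candidate 3: (m,n)=(-2,-5) → π∥ = -2-5·β ≈ -18.513878, π⊥ = -2-5·β' ≈ -0.486122 ∈ [-1.5, -0.1) ⇒ IN Λ
candidate 4: (m,n)=(-9,-23) → π∥ = -9-23·β ≈ -84.963840, π⊥ = -9-23·β' ≈ -2.036160 ∉ [-1.5, -0.1) ⇒ out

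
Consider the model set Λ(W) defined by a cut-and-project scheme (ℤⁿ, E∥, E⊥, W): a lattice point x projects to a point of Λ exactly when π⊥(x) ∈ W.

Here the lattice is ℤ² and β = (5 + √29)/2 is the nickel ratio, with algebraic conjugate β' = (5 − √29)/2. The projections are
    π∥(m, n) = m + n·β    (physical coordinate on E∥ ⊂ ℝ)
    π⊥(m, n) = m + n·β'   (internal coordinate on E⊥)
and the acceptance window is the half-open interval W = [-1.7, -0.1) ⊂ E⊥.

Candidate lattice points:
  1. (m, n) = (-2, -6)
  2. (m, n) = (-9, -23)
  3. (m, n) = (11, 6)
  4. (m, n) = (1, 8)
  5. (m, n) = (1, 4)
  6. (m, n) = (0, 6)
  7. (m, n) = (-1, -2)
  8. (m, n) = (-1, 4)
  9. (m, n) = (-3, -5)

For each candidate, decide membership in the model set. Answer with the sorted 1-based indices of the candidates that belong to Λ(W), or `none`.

β' = (5−√29)/2 ≈ -0.192582.
candidate 1: (m,n)=(-2,-6) → π∥ = -2-6·β ≈ -33.155494, π⊥ = -2-6·β' ≈ -0.844506 ∈ [-1.7, -0.1) ⇒ IN Λ
candidate 2: (m,n)=(-9,-23) → π∥ = -9-23·β ≈ -128.429395, π⊥ = -9-23·β' ≈ -4.570605 ∉ [-1.7, -0.1) ⇒ out
candidate 3: (m,n)=(11,6) → π∥ = 11+6·β ≈ 42.155494, π⊥ = 11+6·β' ≈ 9.844506 ∉ [-1.7, -0.1) ⇒ out
candidate 4: (m,n)=(1,8) → π∥ = 1+8·β ≈ 42.540659, π⊥ = 1+8·β' ≈ -0.540659 ∈ [-1.7, -0.1) ⇒ IN Λ
candidate 5: (m,n)=(1,4) → π∥ = 1+4·β ≈ 21.770330, π⊥ = 1+4·β' ≈ 0.229670 ∉ [-1.7, -0.1) ⇒ out
candidate 6: (m,n)=(0,6) → π∥ = 0+6·β ≈ 31.155494, π⊥ = 0+6·β' ≈ -1.155494 ∈ [-1.7, -0.1) ⇒ IN Λ
candidate 7: (m,n)=(-1,-2) → π∥ = -1-2·β ≈ -11.385165, π⊥ = -1-2·β' ≈ -0.614835 ∈ [-1.7, -0.1) ⇒ IN Λ
candidate 8: (m,n)=(-1,4) → π∥ = -1+4·β ≈ 19.770330, π⊥ = -1+4·β' ≈ -1.770330 ∉ [-1.7, -0.1) ⇒ out
candidate 9: (m,n)=(-3,-5) → π∥ = -3-5·β ≈ -28.962912, π⊥ = -3-5·β' ≈ -2.037088 ∉ [-1.7, -0.1) ⇒ out

1, 4, 6, 7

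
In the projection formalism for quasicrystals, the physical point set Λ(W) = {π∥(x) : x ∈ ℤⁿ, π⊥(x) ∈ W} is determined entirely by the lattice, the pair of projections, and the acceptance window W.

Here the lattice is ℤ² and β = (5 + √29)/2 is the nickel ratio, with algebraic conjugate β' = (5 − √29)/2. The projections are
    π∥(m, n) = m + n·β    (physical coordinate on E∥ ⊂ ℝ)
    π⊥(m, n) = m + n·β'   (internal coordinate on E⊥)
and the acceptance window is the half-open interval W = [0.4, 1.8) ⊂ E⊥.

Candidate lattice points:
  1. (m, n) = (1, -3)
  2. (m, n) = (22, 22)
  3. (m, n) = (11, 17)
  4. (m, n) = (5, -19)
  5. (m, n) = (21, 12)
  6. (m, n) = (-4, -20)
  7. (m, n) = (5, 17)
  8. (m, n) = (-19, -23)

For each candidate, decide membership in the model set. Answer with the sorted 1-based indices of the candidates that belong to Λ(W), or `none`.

1, 7

Numerically β ≈ 5.1926 and β' = −1/β ≈ -0.1926.
candidate 1: (m,n)=(1,-3) → π∥ = 1-3·β ≈ -14.5777, π⊥ = 1-3·β' ≈ 1.5777 ∈ [0.4, 1.8) ⇒ IN Λ
candidate 2: (m,n)=(22,22) → π∥ = 22+22·β ≈ 136.2368, π⊥ = 22+22·β' ≈ 17.7632 ∉ [0.4, 1.8) ⇒ out
candidate 3: (m,n)=(11,17) → π∥ = 11+17·β ≈ 99.2739, π⊥ = 11+17·β' ≈ 7.7261 ∉ [0.4, 1.8) ⇒ out
candidate 4: (m,n)=(5,-19) → π∥ = 5-19·β ≈ -93.6591, π⊥ = 5-19·β' ≈ 8.6591 ∉ [0.4, 1.8) ⇒ out
candidate 5: (m,n)=(21,12) → π∥ = 21+12·β ≈ 83.3110, π⊥ = 21+12·β' ≈ 18.6890 ∉ [0.4, 1.8) ⇒ out
candidate 6: (m,n)=(-4,-20) → π∥ = -4-20·β ≈ -107.8516, π⊥ = -4-20·β' ≈ -0.1484 ∉ [0.4, 1.8) ⇒ out
candidate 7: (m,n)=(5,17) → π∥ = 5+17·β ≈ 93.2739, π⊥ = 5+17·β' ≈ 1.7261 ∈ [0.4, 1.8) ⇒ IN Λ
candidate 8: (m,n)=(-19,-23) → π∥ = -19-23·β ≈ -138.4294, π⊥ = -19-23·β' ≈ -14.5706 ∉ [0.4, 1.8) ⇒ out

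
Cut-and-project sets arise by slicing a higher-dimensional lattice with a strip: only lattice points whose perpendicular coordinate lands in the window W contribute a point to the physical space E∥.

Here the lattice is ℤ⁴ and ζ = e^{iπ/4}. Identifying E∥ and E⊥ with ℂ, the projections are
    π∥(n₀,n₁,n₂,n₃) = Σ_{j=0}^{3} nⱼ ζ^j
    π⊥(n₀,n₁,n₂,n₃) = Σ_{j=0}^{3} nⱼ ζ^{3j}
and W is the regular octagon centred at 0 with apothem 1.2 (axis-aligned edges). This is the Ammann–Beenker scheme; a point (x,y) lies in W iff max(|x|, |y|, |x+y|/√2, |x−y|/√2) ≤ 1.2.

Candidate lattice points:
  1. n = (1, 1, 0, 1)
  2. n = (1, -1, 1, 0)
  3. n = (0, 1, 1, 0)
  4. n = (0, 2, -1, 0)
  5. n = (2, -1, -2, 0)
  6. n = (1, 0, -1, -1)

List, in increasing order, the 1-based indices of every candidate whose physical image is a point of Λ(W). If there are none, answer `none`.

With ζ = e^{iπ/4} the internal vectors are ζ^0,ζ^3,ζ^6,ζ^9.
#1 (1, 1, 0, 1): internal (1.0000, 1.4142); octagon support 1.7071 vs apothem 1.2 → ∉ W
#2 (1, -1, 1, 0): internal (1.7071, -1.7071); octagon support 2.4142 vs apothem 1.2 → ∉ W
#3 (0, 1, 1, 0): internal (-0.7071, -0.2929); octagon support 0.7071 vs apothem 1.2 → ∈ W
#4 (0, 2, -1, 0): internal (-1.4142, 2.4142); octagon support 2.7071 vs apothem 1.2 → ∉ W
#5 (2, -1, -2, 0): internal (2.7071, 1.2929); octagon support 2.8284 vs apothem 1.2 → ∉ W
#6 (1, 0, -1, -1): internal (0.2929, 0.2929); octagon support 0.4142 vs apothem 1.2 → ∈ W

3, 6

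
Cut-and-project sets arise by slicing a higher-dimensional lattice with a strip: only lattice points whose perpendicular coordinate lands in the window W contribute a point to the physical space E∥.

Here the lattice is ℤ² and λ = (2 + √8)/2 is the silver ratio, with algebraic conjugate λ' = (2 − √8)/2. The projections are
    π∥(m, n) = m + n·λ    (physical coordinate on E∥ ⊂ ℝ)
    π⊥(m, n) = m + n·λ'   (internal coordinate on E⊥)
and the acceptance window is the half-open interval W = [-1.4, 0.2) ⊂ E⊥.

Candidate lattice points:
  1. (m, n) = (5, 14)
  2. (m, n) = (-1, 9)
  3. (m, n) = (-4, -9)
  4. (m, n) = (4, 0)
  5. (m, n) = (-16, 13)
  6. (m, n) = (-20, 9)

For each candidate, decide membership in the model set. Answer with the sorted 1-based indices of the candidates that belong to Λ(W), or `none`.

1, 3

Numerically λ ≈ 2.4142 and λ' = −1/λ ≈ -0.4142.
#1 (5,14): internal coord 5 + (14)·λ' = -0.7990; -0.7990 ∈ [-1.4, 0.2) → IN Λ
#2 (-1,9): internal coord -1 + (9)·λ' = -4.7279; -4.7279 ∉ [-1.4, 0.2) → out
#3 (-4,-9): internal coord -4 + (-9)·λ' = -0.2721; -0.2721 ∈ [-1.4, 0.2) → IN Λ
#4 (4,0): internal coord 4 + (0)·λ' = +4.0000; +4.0000 ∉ [-1.4, 0.2) → out
#5 (-16,13): internal coord -16 + (13)·λ' = -21.3848; -21.3848 ∉ [-1.4, 0.2) → out
#6 (-20,9): internal coord -20 + (9)·λ' = -23.7279; -23.7279 ∉ [-1.4, 0.2) → out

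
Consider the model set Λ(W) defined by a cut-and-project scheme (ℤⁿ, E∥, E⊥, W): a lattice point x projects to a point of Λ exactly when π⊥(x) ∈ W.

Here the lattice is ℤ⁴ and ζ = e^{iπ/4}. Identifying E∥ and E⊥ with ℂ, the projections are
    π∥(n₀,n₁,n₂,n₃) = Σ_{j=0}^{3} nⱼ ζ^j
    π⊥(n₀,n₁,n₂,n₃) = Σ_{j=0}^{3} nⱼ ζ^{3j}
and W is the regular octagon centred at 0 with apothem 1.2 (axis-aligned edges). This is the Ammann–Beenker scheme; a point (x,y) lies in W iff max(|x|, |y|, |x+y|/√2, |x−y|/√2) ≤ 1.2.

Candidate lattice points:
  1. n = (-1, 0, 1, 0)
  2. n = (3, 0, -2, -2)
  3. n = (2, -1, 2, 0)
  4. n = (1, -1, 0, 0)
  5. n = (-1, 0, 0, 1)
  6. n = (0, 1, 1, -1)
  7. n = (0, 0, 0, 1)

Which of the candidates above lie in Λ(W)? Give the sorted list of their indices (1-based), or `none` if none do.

π⊥(n) = n₀ + n₁ζ³ + n₂ζ⁶ + n₃ζ⁹ where ζ = e^{iπ/4}.
#1 (-1, 0, 1, 0): internal (-1.000000, -1.000000); octagon support 1.414214 vs apothem 1.2 → ∉ W
#2 (3, 0, -2, -2): internal (1.585786, 0.585786); octagon support 1.585786 vs apothem 1.2 → ∉ W
#3 (2, -1, 2, 0): internal (2.707107, -2.707107); octagon support 3.828427 vs apothem 1.2 → ∉ W
#4 (1, -1, 0, 0): internal (1.707107, -0.707107); octagon support 1.707107 vs apothem 1.2 → ∉ W
#5 (-1, 0, 0, 1): internal (-0.292893, 0.707107); octagon support 0.707107 vs apothem 1.2 → ∈ W
#6 (0, 1, 1, -1): internal (-1.414214, -1.000000); octagon support 1.707107 vs apothem 1.2 → ∉ W
#7 (0, 0, 0, 1): internal (0.707107, 0.707107); octagon support 1.000000 vs apothem 1.2 → ∈ W

5, 7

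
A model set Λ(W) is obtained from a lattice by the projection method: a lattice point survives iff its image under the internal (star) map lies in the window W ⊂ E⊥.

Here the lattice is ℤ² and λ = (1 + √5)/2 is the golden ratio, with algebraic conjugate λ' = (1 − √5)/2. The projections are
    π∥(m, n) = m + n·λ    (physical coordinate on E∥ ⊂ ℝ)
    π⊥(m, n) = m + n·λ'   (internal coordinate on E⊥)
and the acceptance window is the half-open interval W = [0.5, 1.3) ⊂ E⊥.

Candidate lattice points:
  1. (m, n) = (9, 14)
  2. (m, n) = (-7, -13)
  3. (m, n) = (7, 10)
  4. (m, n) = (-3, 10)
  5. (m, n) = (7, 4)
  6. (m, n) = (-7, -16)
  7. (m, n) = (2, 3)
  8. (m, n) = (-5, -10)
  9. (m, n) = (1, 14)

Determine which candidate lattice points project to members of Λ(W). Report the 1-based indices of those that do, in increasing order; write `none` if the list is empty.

Numerically λ ≈ 1.6180 and λ' = −1/λ ≈ -0.6180.
[1] lift (9,14): star map gives 0.3475; window check 0.5 ≤ 0.3475 < 1.3 is false → out
[2] lift (-7,-13): star map gives 1.0344; window check 0.5 ≤ 1.0344 < 1.3 is true → IN Λ
[3] lift (7,10): star map gives 0.8197; window check 0.5 ≤ 0.8197 < 1.3 is true → IN Λ
[4] lift (-3,10): star map gives -9.1803; window check 0.5 ≤ -9.1803 < 1.3 is false → out
[5] lift (7,4): star map gives 4.5279; window check 0.5 ≤ 4.5279 < 1.3 is false → out
[6] lift (-7,-16): star map gives 2.8885; window check 0.5 ≤ 2.8885 < 1.3 is false → out
[7] lift (2,3): star map gives 0.1459; window check 0.5 ≤ 0.1459 < 1.3 is false → out
[8] lift (-5,-10): star map gives 1.1803; window check 0.5 ≤ 1.1803 < 1.3 is true → IN Λ
[9] lift (1,14): star map gives -7.6525; window check 0.5 ≤ -7.6525 < 1.3 is false → out

2, 3, 8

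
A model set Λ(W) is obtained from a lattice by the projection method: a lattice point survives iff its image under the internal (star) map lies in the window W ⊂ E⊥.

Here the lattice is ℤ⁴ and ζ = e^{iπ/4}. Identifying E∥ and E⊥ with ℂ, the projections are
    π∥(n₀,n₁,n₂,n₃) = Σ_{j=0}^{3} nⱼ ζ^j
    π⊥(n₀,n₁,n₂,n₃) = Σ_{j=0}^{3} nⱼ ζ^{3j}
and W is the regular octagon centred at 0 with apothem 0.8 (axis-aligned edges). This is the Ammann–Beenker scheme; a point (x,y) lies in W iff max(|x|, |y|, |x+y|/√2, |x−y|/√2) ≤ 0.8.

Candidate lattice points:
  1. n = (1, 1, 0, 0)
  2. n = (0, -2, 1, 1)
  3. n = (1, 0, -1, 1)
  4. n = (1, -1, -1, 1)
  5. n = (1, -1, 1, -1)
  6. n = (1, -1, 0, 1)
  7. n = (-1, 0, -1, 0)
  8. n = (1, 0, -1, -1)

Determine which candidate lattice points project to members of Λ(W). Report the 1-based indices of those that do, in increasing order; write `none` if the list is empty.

1, 8

With ζ = e^{iπ/4} the internal vectors are ζ^0,ζ^3,ζ^6,ζ^9.
#1 (1, 1, 0, 0): internal (0.2929, 0.7071); octagon support 0.7071 vs apothem 0.8 → ∈ W
#2 (0, -2, 1, 1): internal (2.1213, -1.7071); octagon support 2.7071 vs apothem 0.8 → ∉ W
#3 (1, 0, -1, 1): internal (1.7071, 1.7071); octagon support 2.4142 vs apothem 0.8 → ∉ W
#4 (1, -1, -1, 1): internal (2.4142, 1.0000); octagon support 2.4142 vs apothem 0.8 → ∉ W
#5 (1, -1, 1, -1): internal (1.0000, -2.4142); octagon support 2.4142 vs apothem 0.8 → ∉ W
#6 (1, -1, 0, 1): internal (2.4142, 0.0000); octagon support 2.4142 vs apothem 0.8 → ∉ W
#7 (-1, 0, -1, 0): internal (-1.0000, 1.0000); octagon support 1.4142 vs apothem 0.8 → ∉ W
#8 (1, 0, -1, -1): internal (0.2929, 0.2929); octagon support 0.4142 vs apothem 0.8 → ∈ W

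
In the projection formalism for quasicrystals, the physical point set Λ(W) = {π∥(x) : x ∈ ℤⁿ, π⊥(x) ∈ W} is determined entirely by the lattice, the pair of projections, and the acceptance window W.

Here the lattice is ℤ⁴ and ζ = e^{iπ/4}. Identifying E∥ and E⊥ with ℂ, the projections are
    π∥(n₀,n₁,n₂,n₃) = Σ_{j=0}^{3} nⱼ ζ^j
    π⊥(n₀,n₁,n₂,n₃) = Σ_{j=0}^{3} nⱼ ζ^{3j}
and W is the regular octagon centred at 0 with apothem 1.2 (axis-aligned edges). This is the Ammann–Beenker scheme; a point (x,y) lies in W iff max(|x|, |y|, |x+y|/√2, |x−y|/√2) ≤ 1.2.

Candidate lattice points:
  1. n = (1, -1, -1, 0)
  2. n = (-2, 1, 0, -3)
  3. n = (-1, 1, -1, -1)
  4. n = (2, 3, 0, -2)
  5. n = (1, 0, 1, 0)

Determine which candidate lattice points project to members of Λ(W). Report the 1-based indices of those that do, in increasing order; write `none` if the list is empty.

Internal map: ζ^{3j} for j=0..3 gives (1,0), (−√2/2,√2/2), (0,−1), (√2/2,√2/2).
#1 (1, -1, -1, 0): internal (1.70711, 0.29289); octagon support 1.70711 vs apothem 1.2 → ∉ W
#2 (-2, 1, 0, -3): internal (-4.82843, -1.41421); octagon support 4.82843 vs apothem 1.2 → ∉ W
#3 (-1, 1, -1, -1): internal (-2.41421, 1.00000); octagon support 2.41421 vs apothem 1.2 → ∉ W
#4 (2, 3, 0, -2): internal (-1.53553, 0.70711); octagon support 1.58579 vs apothem 1.2 → ∉ W
#5 (1, 0, 1, 0): internal (1.00000, -1.00000); octagon support 1.41421 vs apothem 1.2 → ∉ W

none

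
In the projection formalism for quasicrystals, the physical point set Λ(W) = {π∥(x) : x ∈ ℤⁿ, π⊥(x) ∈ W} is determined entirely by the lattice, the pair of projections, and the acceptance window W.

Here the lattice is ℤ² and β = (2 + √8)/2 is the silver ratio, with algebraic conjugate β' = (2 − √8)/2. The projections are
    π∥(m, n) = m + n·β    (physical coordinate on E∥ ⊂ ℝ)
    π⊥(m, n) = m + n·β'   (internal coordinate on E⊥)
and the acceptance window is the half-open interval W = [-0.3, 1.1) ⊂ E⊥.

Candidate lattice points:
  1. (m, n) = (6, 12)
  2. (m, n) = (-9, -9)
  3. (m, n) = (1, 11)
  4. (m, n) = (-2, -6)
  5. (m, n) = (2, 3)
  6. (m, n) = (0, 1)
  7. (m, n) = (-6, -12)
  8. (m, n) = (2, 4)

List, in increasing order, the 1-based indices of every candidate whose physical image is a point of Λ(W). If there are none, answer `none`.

1, 4, 5, 8

Numerically β ≈ 2.414214 and β' = −1/β ≈ -0.414214.
#1 (6,12): internal coord 6 + (12)·β' = +1.029437; +1.029437 ∈ [-0.3, 1.1) → IN Λ
#2 (-9,-9): internal coord -9 + (-9)·β' = -5.272078; -5.272078 ∉ [-0.3, 1.1) → out
#3 (1,11): internal coord 1 + (11)·β' = -3.556349; -3.556349 ∉ [-0.3, 1.1) → out
#4 (-2,-6): internal coord -2 + (-6)·β' = +0.485281; +0.485281 ∈ [-0.3, 1.1) → IN Λ
#5 (2,3): internal coord 2 + (3)·β' = +0.757359; +0.757359 ∈ [-0.3, 1.1) → IN Λ
#6 (0,1): internal coord 0 + (1)·β' = -0.414214; -0.414214 ∉ [-0.3, 1.1) → out
#7 (-6,-12): internal coord -6 + (-12)·β' = -1.029437; -1.029437 ∉ [-0.3, 1.1) → out
#8 (2,4): internal coord 2 + (4)·β' = +0.343146; +0.343146 ∈ [-0.3, 1.1) → IN Λ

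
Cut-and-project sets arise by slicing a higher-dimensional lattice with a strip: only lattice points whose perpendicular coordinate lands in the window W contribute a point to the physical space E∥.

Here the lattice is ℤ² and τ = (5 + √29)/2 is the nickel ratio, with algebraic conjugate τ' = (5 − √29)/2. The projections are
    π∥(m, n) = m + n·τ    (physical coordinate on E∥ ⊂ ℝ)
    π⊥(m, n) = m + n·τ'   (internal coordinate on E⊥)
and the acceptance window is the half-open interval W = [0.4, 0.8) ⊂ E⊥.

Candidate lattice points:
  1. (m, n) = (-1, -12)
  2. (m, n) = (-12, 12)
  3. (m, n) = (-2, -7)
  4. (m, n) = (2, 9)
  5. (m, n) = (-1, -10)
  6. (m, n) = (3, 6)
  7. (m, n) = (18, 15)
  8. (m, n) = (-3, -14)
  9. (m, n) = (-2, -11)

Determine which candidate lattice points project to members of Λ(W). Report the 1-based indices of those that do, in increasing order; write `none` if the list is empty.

none

Numerically τ ≈ 5.192582 and τ' = −1/τ ≈ -0.192582.
[1] lift (-1,-12): star map gives 1.310989; window check 0.4 ≤ 1.310989 < 0.8 is false → out
[2] lift (-12,12): star map gives -14.310989; window check 0.4 ≤ -14.310989 < 0.8 is false → out
[3] lift (-2,-7): star map gives -0.651923; window check 0.4 ≤ -0.651923 < 0.8 is false → out
[4] lift (2,9): star map gives 0.266758; window check 0.4 ≤ 0.266758 < 0.8 is false → out
[5] lift (-1,-10): star map gives 0.925824; window check 0.4 ≤ 0.925824 < 0.8 is false → out
[6] lift (3,6): star map gives 1.844506; window check 0.4 ≤ 1.844506 < 0.8 is false → out
[7] lift (18,15): star map gives 15.111264; window check 0.4 ≤ 15.111264 < 0.8 is false → out
[8] lift (-3,-14): star map gives -0.303846; window check 0.4 ≤ -0.303846 < 0.8 is false → out
[9] lift (-2,-11): star map gives 0.118406; window check 0.4 ≤ 0.118406 < 0.8 is false → out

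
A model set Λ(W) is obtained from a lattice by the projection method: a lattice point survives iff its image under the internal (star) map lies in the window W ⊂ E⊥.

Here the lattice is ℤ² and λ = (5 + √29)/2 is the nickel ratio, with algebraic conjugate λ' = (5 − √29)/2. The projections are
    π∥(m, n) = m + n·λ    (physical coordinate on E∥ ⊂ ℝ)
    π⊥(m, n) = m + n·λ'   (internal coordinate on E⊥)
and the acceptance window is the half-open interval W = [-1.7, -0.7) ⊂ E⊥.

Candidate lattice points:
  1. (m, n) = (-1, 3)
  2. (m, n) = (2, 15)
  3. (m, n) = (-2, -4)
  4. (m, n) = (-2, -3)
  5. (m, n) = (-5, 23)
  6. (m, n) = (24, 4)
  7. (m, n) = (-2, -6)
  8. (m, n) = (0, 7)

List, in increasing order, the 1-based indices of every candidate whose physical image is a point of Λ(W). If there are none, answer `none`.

λ' = (5−√29)/2 ≈ -0.192582.
#1 (-1,3): internal coord -1 + (3)·λ' = -1.577747; -1.577747 ∈ [-1.7, -0.7) → IN Λ
#2 (2,15): internal coord 2 + (15)·λ' = -0.888736; -0.888736 ∈ [-1.7, -0.7) → IN Λ
#3 (-2,-4): internal coord -2 + (-4)·λ' = -1.229670; -1.229670 ∈ [-1.7, -0.7) → IN Λ
#4 (-2,-3): internal coord -2 + (-3)·λ' = -1.422253; -1.422253 ∈ [-1.7, -0.7) → IN Λ
#5 (-5,23): internal coord -5 + (23)·λ' = -9.429395; -9.429395 ∉ [-1.7, -0.7) → out
#6 (24,4): internal coord 24 + (4)·λ' = +23.229670; +23.229670 ∉ [-1.7, -0.7) → out
#7 (-2,-6): internal coord -2 + (-6)·λ' = -0.844506; -0.844506 ∈ [-1.7, -0.7) → IN Λ
#8 (0,7): internal coord 0 + (7)·λ' = -1.348077; -1.348077 ∈ [-1.7, -0.7) → IN Λ

1, 2, 3, 4, 7, 8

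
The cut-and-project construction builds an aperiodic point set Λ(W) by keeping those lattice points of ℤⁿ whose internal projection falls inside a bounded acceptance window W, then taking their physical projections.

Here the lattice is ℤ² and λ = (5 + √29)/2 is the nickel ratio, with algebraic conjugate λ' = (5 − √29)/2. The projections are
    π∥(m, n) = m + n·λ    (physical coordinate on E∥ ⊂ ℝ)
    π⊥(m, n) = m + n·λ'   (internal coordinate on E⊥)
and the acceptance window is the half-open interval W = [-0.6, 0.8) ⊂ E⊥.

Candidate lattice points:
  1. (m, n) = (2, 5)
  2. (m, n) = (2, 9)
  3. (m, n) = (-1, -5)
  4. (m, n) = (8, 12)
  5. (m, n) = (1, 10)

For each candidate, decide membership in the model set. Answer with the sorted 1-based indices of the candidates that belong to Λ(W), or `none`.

Compute λ' = (5−√29)/2 = -0.1926, so π⊥(m,n) = m -0.1926·n.
candidate 1: (m,n)=(2,5) → π∥ = 2+5·λ ≈ 27.9629, π⊥ = 2+5·λ' ≈ 1.0371 ∉ [-0.6, 0.8) ⇒ out
candidate 2: (m,n)=(2,9) → π∥ = 2+9·λ ≈ 48.7332, π⊥ = 2+9·λ' ≈ 0.2668 ∈ [-0.6, 0.8) ⇒ IN Λ
candidate 3: (m,n)=(-1,-5) → π∥ = -1-5·λ ≈ -26.9629, π⊥ = -1-5·λ' ≈ -0.0371 ∈ [-0.6, 0.8) ⇒ IN Λ
candidate 4: (m,n)=(8,12) → π∥ = 8+12·λ ≈ 70.3110, π⊥ = 8+12·λ' ≈ 5.6890 ∉ [-0.6, 0.8) ⇒ out
candidate 5: (m,n)=(1,10) → π∥ = 1+10·λ ≈ 52.9258, π⊥ = 1+10·λ' ≈ -0.9258 ∉ [-0.6, 0.8) ⇒ out

2, 3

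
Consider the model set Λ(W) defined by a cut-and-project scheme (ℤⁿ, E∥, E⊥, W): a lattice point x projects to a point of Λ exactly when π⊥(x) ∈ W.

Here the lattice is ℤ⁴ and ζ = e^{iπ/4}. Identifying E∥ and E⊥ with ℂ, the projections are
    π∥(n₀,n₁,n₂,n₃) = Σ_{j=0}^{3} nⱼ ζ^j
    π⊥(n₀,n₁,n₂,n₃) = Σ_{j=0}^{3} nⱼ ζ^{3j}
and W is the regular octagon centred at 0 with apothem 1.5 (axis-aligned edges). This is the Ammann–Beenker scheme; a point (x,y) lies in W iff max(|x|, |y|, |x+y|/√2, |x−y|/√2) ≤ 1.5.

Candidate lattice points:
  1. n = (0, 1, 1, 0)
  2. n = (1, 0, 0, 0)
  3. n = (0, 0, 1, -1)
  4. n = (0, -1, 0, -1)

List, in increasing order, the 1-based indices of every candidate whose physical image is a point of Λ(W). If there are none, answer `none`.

Internal map: ζ^{3j} for j=0..3 gives (1,0), (−√2/2,√2/2), (0,−1), (√2/2,√2/2).
#1 (0, 1, 1, 0): internal (-0.70711, -0.29289); octagon support 0.70711 vs apothem 1.5 → ∈ W
#2 (1, 0, 0, 0): internal (1.00000, 0.00000); octagon support 1.00000 vs apothem 1.5 → ∈ W
#3 (0, 0, 1, -1): internal (-0.70711, -1.70711); octagon support 1.70711 vs apothem 1.5 → ∉ W
#4 (0, -1, 0, -1): internal (0.00000, -1.41421); octagon support 1.41421 vs apothem 1.5 → ∈ W

1, 2, 4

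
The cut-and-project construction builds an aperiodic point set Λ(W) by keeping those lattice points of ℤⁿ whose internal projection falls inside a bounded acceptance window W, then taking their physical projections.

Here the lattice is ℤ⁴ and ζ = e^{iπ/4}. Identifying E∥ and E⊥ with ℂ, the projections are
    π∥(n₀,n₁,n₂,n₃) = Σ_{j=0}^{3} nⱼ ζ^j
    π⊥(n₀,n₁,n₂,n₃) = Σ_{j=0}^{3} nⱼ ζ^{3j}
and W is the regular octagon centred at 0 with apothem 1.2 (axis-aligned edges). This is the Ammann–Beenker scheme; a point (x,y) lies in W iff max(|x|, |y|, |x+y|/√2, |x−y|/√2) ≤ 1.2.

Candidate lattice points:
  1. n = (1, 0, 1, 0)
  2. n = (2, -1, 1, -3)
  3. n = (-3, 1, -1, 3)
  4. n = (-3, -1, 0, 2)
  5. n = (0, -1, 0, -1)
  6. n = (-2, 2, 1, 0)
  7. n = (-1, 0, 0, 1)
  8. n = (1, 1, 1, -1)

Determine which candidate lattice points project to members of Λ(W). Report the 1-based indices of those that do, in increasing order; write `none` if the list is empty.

4, 7, 8

π⊥(n) = n₀ + n₁ζ³ + n₂ζ⁶ + n₃ζ⁹ where ζ = e^{iπ/4}.
#1 (1, 0, 1, 0): internal (1.00000, -1.00000); octagon support 1.41421 vs apothem 1.2 → ∉ W
#2 (2, -1, 1, -3): internal (0.58579, -3.82843); octagon support 3.82843 vs apothem 1.2 → ∉ W
#3 (-3, 1, -1, 3): internal (-1.58579, 3.82843); octagon support 3.82843 vs apothem 1.2 → ∉ W
#4 (-3, -1, 0, 2): internal (-0.87868, 0.70711); octagon support 1.12132 vs apothem 1.2 → ∈ W
#5 (0, -1, 0, -1): internal (0.00000, -1.41421); octagon support 1.41421 vs apothem 1.2 → ∉ W
#6 (-2, 2, 1, 0): internal (-3.41421, 0.41421); octagon support 3.41421 vs apothem 1.2 → ∉ W
#7 (-1, 0, 0, 1): internal (-0.29289, 0.70711); octagon support 0.70711 vs apothem 1.2 → ∈ W
#8 (1, 1, 1, -1): internal (-0.41421, -1.00000); octagon support 1.00000 vs apothem 1.2 → ∈ W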